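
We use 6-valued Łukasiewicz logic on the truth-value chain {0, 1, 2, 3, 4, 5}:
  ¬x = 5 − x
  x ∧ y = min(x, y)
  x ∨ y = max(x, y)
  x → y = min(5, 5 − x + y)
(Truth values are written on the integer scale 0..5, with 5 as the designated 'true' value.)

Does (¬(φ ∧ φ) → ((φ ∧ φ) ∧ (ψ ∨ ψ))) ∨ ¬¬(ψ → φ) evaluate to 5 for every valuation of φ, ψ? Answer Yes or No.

No

Counterexample: take φ = 0, ψ = 1.
φ ∧ φ = 0 ∧ 0 = 0
¬(φ ∧ φ) = ¬0 = 5
φ ∧ φ = 0 ∧ 0 = 0
ψ ∨ ψ = 1 ∨ 1 = 1
(φ ∧ φ) ∧ (ψ ∨ ψ) = 0 ∧ 1 = 0
¬(φ ∧ φ) → ((φ ∧ φ) ∧ (ψ ∨ ψ)) = 5 → 0 = 0
ψ → φ = 1 → 0 = 4
¬(ψ → φ) = ¬4 = 1
¬¬(ψ → φ) = ¬1 = 4
(¬(φ ∧ φ) → ((φ ∧ φ) ∧ (ψ ∨ ψ))) ∨ ¬¬(ψ → φ) = 0 ∨ 4 = 4
This gives 4 ≠ 5.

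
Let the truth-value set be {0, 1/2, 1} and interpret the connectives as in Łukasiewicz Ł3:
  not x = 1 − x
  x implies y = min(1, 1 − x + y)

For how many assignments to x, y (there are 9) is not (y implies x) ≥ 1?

x = 0, y = 0 ↦ 0  <
x = 0, y = 1/2 ↦ 1/2  <
x = 0, y = 1 ↦ 1  ≥
x = 1/2, y = 0 ↦ 0  <
x = 1/2, y = 1/2 ↦ 0  <
x = 1/2, y = 1 ↦ 1/2  <
x = 1, y = 0 ↦ 0  <
x = 1, y = 1/2 ↦ 0  <
x = 1, y = 1 ↦ 0  <
So 1 of the 9 assignments meets the threshold.

1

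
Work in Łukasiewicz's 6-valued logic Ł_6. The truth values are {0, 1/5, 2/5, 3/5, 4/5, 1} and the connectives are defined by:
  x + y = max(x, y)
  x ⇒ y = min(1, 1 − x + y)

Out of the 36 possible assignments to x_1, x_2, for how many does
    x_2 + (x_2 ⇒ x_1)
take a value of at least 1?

26

value 1: 26 assignments (counts)
value 4/5: 7 assignments
value 3/5: 3 assignments
So 26 of the 36 assignments meet the threshold.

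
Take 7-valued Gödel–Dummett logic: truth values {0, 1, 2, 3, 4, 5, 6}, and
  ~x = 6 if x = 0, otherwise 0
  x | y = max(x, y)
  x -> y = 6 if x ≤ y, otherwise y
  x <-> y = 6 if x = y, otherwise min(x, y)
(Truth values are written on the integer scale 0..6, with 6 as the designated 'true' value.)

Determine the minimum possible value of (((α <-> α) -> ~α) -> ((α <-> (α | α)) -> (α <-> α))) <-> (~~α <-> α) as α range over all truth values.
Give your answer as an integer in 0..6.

1

Take α = 1:
α <-> α = 1 <-> 1 = 6
~α = ~1 = 0
(α <-> α) -> ~α = 6 -> 0 = 0
α | α = 1 | 1 = 1
α <-> (α | α) = 1 <-> 1 = 6
α <-> α = 1 <-> 1 = 6
(α <-> (α | α)) -> (α <-> α) = 6 -> 6 = 6
((α <-> α) -> ~α) -> ((α <-> (α | α)) -> (α <-> α)) = 0 -> 6 = 6
~α = ~1 = 0
~~α = ~0 = 6
~~α <-> α = 6 <-> 1 = 1
(((α <-> α) -> ~α) -> ((α <-> (α | α)) -> (α <-> α))) <-> (~~α <-> α) = 6 <-> 1 = 1
No assignment yields a value below 1, so this is the minimum.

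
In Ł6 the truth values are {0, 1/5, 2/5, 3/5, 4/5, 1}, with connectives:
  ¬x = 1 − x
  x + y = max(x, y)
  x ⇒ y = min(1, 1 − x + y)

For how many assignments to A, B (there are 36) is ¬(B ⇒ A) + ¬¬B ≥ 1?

6

value 1: 6 assignments (counts)
value 4/5: 6 assignments
value 3/5: 6 assignments
value 2/5: 6 assignments
value 1/5: 6 assignments
value 0: 6 assignments
So 6 of the 36 assignments meet the threshold.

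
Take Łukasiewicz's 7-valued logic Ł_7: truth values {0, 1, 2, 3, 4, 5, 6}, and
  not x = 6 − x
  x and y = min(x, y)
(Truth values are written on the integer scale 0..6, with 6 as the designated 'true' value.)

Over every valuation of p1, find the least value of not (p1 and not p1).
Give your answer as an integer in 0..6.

3

Take p1 = 3:
not p1 = not 3 = 3
p1 and not p1 = 3 and 3 = 3
not (p1 and not p1) = not 3 = 3
No assignment yields a value below 3, so this is the minimum.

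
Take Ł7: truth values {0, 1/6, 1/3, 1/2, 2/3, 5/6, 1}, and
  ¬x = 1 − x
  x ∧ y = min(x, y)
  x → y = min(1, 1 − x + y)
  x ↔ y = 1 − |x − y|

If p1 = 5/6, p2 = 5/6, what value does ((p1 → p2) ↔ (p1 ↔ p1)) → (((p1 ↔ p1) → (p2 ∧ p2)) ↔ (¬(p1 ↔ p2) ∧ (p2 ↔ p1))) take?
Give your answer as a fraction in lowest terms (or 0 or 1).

p1 → p2 = 5/6 → 5/6 = 1
p1 ↔ p1 = 5/6 ↔ 5/6 = 1
(p1 → p2) ↔ (p1 ↔ p1) = 1 ↔ 1 = 1
p1 ↔ p1 = 5/6 ↔ 5/6 = 1
p2 ∧ p2 = 5/6 ∧ 5/6 = 5/6
(p1 ↔ p1) → (p2 ∧ p2) = 1 → 5/6 = 5/6
p1 ↔ p2 = 5/6 ↔ 5/6 = 1
¬(p1 ↔ p2) = ¬1 = 0
p2 ↔ p1 = 5/6 ↔ 5/6 = 1
¬(p1 ↔ p2) ∧ (p2 ↔ p1) = 0 ∧ 1 = 0
((p1 ↔ p1) → (p2 ∧ p2)) ↔ (¬(p1 ↔ p2) ∧ (p2 ↔ p1)) = 5/6 ↔ 0 = 1/6
((p1 → p2) ↔ (p1 ↔ p1)) → (((p1 ↔ p1) → (p2 ∧ p2)) ↔ (¬(p1 ↔ p2) ∧ (p2 ↔ p1))) = 1 → 1/6 = 1/6

1/6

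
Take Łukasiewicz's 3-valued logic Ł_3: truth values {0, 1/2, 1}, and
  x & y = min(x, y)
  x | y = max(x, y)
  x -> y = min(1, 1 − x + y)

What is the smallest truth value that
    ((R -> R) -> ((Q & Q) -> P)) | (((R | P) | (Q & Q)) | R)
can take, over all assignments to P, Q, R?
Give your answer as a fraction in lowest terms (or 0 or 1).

1/2

Take P = 0, Q = 1/2, R = 0:
R -> R = 0 -> 0 = 1
Q & Q = 1/2 & 1/2 = 1/2
(Q & Q) -> P = 1/2 -> 0 = 1/2
(R -> R) -> ((Q & Q) -> P) = 1 -> 1/2 = 1/2
R | P = 0 | 0 = 0
Q & Q = 1/2 & 1/2 = 1/2
(R | P) | (Q & Q) = 0 | 1/2 = 1/2
((R | P) | (Q & Q)) | R = 1/2 | 0 = 1/2
((R -> R) -> ((Q & Q) -> P)) | (((R | P) | (Q & Q)) | R) = 1/2 | 1/2 = 1/2
No assignment yields a value below 1/2, so this is the minimum.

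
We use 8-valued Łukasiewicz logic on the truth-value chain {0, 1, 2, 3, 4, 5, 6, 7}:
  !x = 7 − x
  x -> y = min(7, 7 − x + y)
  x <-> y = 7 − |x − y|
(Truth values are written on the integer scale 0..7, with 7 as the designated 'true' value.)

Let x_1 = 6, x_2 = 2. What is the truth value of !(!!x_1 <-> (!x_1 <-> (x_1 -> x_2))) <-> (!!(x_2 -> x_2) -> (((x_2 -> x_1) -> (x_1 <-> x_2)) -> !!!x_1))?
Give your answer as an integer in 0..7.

3

!x_1 = !6 = 1
!!x_1 = !1 = 6
!x_1 = !6 = 1
x_1 -> x_2 = 6 -> 2 = 3
!x_1 <-> (x_1 -> x_2) = 1 <-> 3 = 5
!!x_1 <-> (!x_1 <-> (x_1 -> x_2)) = 6 <-> 5 = 6
!(!!x_1 <-> (!x_1 <-> (x_1 -> x_2))) = !6 = 1
x_2 -> x_2 = 2 -> 2 = 7
!(x_2 -> x_2) = !7 = 0
!!(x_2 -> x_2) = !0 = 7
x_2 -> x_1 = 2 -> 6 = 7
x_1 <-> x_2 = 6 <-> 2 = 3
(x_2 -> x_1) -> (x_1 <-> x_2) = 7 -> 3 = 3
!x_1 = !6 = 1
!!x_1 = !1 = 6
!!!x_1 = !6 = 1
((x_2 -> x_1) -> (x_1 <-> x_2)) -> !!!x_1 = 3 -> 1 = 5
!!(x_2 -> x_2) -> (((x_2 -> x_1) -> (x_1 <-> x_2)) -> !!!x_1) = 7 -> 5 = 5
!(!!x_1 <-> (!x_1 <-> (x_1 -> x_2))) <-> (!!(x_2 -> x_2) -> (((x_2 -> x_1) -> (x_1 <-> x_2)) -> !!!x_1)) = 1 <-> 5 = 3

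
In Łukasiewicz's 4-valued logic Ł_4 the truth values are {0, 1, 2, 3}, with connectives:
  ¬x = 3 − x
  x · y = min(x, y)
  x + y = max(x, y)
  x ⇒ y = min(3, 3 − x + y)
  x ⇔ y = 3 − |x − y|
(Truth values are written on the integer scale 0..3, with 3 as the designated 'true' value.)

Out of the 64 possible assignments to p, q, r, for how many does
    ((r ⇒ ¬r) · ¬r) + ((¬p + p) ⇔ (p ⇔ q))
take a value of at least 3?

value 3: 34 assignments (counts)
value 2: 22 assignments
value 1: 6 assignments
value 0: 2 assignments
So 34 of the 64 assignments meet the threshold.

34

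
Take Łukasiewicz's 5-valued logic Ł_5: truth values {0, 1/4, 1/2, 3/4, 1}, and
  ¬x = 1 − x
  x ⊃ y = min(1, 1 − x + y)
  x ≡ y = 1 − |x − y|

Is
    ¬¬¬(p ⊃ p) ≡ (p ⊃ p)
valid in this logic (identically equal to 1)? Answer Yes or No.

Counterexample: take p = 0.
p ⊃ p = 0 ⊃ 0 = 1
¬(p ⊃ p) = ¬1 = 0
¬¬(p ⊃ p) = ¬0 = 1
¬¬¬(p ⊃ p) = ¬1 = 0
p ⊃ p = 0 ⊃ 0 = 1
¬¬¬(p ⊃ p) ≡ (p ⊃ p) = 0 ≡ 1 = 0
This gives 0 ≠ 1.

No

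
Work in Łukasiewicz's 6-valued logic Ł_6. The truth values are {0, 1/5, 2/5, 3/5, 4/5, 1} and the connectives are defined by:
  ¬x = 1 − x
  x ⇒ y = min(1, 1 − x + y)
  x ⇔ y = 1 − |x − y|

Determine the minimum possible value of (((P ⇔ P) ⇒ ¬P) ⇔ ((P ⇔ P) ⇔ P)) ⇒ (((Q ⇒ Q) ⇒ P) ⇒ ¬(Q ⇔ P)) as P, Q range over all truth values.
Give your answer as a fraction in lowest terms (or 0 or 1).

Take P = 3/5, Q = 3/5:
P ⇔ P = 3/5 ⇔ 3/5 = 1
¬P = ¬3/5 = 2/5
(P ⇔ P) ⇒ ¬P = 1 ⇒ 2/5 = 2/5
P ⇔ P = 3/5 ⇔ 3/5 = 1
(P ⇔ P) ⇔ P = 1 ⇔ 3/5 = 3/5
((P ⇔ P) ⇒ ¬P) ⇔ ((P ⇔ P) ⇔ P) = 2/5 ⇔ 3/5 = 4/5
Q ⇒ Q = 3/5 ⇒ 3/5 = 1
(Q ⇒ Q) ⇒ P = 1 ⇒ 3/5 = 3/5
Q ⇔ P = 3/5 ⇔ 3/5 = 1
¬(Q ⇔ P) = ¬1 = 0
((Q ⇒ Q) ⇒ P) ⇒ ¬(Q ⇔ P) = 3/5 ⇒ 0 = 2/5
(((P ⇔ P) ⇒ ¬P) ⇔ ((P ⇔ P) ⇔ P)) ⇒ (((Q ⇒ Q) ⇒ P) ⇒ ¬(Q ⇔ P)) = 4/5 ⇒ 2/5 = 3/5
No assignment yields a value below 3/5, so this is the minimum.

3/5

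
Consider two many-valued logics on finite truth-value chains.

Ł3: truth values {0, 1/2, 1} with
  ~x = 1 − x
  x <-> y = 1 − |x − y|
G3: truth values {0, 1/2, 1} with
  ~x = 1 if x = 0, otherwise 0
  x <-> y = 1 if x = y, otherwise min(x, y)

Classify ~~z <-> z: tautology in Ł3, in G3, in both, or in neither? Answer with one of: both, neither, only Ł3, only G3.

In Ł3: every assignment gives 1 — tautology.
In G3: at z = 1/2 the value is 1/2 — not a tautology.

only Ł3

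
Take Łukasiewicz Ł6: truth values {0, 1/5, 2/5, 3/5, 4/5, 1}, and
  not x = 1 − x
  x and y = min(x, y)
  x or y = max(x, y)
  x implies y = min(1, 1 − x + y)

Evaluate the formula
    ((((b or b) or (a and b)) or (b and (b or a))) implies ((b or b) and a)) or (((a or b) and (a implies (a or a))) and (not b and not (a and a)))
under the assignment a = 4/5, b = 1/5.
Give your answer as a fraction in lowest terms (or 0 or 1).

b or b = 1/5 or 1/5 = 1/5
a and b = 4/5 and 1/5 = 1/5
(b or b) or (a and b) = 1/5 or 1/5 = 1/5
b or a = 1/5 or 4/5 = 4/5
b and (b or a) = 1/5 and 4/5 = 1/5
((b or b) or (a and b)) or (b and (b or a)) = 1/5 or 1/5 = 1/5
b or b = 1/5 or 1/5 = 1/5
(b or b) and a = 1/5 and 4/5 = 1/5
(((b or b) or (a and b)) or (b and (b or a))) implies ((b or b) and a) = 1/5 implies 1/5 = 1
a or b = 4/5 or 1/5 = 4/5
a or a = 4/5 or 4/5 = 4/5
a implies (a or a) = 4/5 implies 4/5 = 1
(a or b) and (a implies (a or a)) = 4/5 and 1 = 4/5
not b = not 1/5 = 4/5
a and a = 4/5 and 4/5 = 4/5
not (a and a) = not 4/5 = 1/5
not b and not (a and a) = 4/5 and 1/5 = 1/5
((a or b) and (a implies (a or a))) and (not b and not (a and a)) = 4/5 and 1/5 = 1/5
((((b or b) or (a and b)) or (b and (b or a))) implies ((b or b) and a)) or (((a or b) and (a implies (a or a))) and (not b and not (a and a))) = 1 or 1/5 = 1

1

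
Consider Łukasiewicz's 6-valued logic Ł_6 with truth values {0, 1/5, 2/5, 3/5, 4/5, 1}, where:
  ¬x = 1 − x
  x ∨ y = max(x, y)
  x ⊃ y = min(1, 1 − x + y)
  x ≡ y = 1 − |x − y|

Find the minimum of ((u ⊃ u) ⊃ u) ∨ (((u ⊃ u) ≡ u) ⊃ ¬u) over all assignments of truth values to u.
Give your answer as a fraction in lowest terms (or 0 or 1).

4/5

Take u = 3/5:
u ⊃ u = 3/5 ⊃ 3/5 = 1
(u ⊃ u) ⊃ u = 1 ⊃ 3/5 = 3/5
u ⊃ u = 3/5 ⊃ 3/5 = 1
(u ⊃ u) ≡ u = 1 ≡ 3/5 = 3/5
¬u = ¬3/5 = 2/5
((u ⊃ u) ≡ u) ⊃ ¬u = 3/5 ⊃ 2/5 = 4/5
((u ⊃ u) ⊃ u) ∨ (((u ⊃ u) ≡ u) ⊃ ¬u) = 3/5 ∨ 4/5 = 4/5
No assignment yields a value below 4/5, so this is the minimum.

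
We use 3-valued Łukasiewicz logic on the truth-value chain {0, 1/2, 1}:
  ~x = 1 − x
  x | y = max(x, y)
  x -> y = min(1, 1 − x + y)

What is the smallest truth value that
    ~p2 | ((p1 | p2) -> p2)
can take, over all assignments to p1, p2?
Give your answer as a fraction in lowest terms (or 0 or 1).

1/2

Take p1 = 1, p2 = 1/2:
~p2 = ~1/2 = 1/2
p1 | p2 = 1 | 1/2 = 1
(p1 | p2) -> p2 = 1 -> 1/2 = 1/2
~p2 | ((p1 | p2) -> p2) = 1/2 | 1/2 = 1/2
No assignment yields a value below 1/2, so this is the minimum.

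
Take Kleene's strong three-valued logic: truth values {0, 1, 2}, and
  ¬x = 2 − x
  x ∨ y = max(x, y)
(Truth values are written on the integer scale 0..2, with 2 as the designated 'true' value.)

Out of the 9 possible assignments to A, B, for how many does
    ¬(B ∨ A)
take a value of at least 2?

A = 0, B = 0 ↦ 2  ≥
A = 0, B = 1 ↦ 1  <
A = 0, B = 2 ↦ 0  <
A = 1, B = 0 ↦ 1  <
A = 1, B = 1 ↦ 1  <
A = 1, B = 2 ↦ 0  <
A = 2, B = 0 ↦ 0  <
A = 2, B = 1 ↦ 0  <
A = 2, B = 2 ↦ 0  <
So 1 of the 9 assignments meets the threshold.

1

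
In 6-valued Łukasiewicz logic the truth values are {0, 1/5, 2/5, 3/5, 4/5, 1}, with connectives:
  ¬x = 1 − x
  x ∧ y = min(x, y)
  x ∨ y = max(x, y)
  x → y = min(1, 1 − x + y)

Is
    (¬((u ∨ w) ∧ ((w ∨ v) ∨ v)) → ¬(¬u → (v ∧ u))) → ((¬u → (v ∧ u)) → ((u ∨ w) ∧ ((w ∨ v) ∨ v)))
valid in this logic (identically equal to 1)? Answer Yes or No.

At u = 1, v = 1, w = 4/5, for instance:
u ∨ w = 1 ∨ 4/5 = 1
w ∨ v = 4/5 ∨ 1 = 1
(w ∨ v) ∨ v = 1 ∨ 1 = 1
(u ∨ w) ∧ ((w ∨ v) ∨ v) = 1 ∧ 1 = 1
¬((u ∨ w) ∧ ((w ∨ v) ∨ v)) = ¬1 = 0
¬u = ¬1 = 0
v ∧ u = 1 ∧ 1 = 1
¬u → (v ∧ u) = 0 → 1 = 1
¬(¬u → (v ∧ u)) = ¬1 = 0
¬((u ∨ w) ∧ ((w ∨ v) ∨ v)) → ¬(¬u → (v ∧ u)) = 0 → 0 = 1
(¬u → (v ∧ u)) → ((u ∨ w) ∧ ((w ∨ v) ∨ v)) = 1 → 1 = 1
(¬((u ∨ w) ∧ ((w ∨ v) ∨ v)) → ¬(¬u → (v ∧ u))) → ((¬u → (v ∧ u)) → ((u ∨ w) ∧ ((w ∨ v) ∨ v))) = 1 → 1 = 1
and checking the remaining 215 assignments likewise gives ≥ 1 in every case.

Yes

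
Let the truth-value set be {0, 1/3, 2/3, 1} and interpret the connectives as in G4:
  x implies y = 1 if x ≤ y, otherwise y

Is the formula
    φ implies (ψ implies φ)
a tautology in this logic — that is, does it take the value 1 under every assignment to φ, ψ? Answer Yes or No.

φ = 0, ψ = 0 ↦ 1
φ = 0, ψ = 1/3 ↦ 1
φ = 0, ψ = 2/3 ↦ 1
φ = 0, ψ = 1 ↦ 1
φ = 1/3, ψ = 0 ↦ 1
φ = 1/3, ψ = 1/3 ↦ 1
φ = 1/3, ψ = 2/3 ↦ 1
φ = 1/3, ψ = 1 ↦ 1
φ = 2/3, ψ = 0 ↦ 1
φ = 2/3, ψ = 1/3 ↦ 1
φ = 2/3, ψ = 2/3 ↦ 1
φ = 2/3, ψ = 1 ↦ 1
φ = 1, ψ = 0 ↦ 1
φ = 1, ψ = 1/3 ↦ 1
φ = 1, ψ = 2/3 ↦ 1
φ = 1, ψ = 1 ↦ 1
Every assignment gives a value ≥ 1.

Yes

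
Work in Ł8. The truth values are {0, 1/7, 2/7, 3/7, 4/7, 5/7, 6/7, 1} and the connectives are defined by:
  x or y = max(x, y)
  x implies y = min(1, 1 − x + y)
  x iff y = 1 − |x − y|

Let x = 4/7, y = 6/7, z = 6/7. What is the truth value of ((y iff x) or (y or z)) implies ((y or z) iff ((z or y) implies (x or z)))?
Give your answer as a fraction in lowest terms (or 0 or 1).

y iff x = 6/7 iff 4/7 = 5/7
y or z = 6/7 or 6/7 = 6/7
(y iff x) or (y or z) = 5/7 or 6/7 = 6/7
y or z = 6/7 or 6/7 = 6/7
z or y = 6/7 or 6/7 = 6/7
x or z = 4/7 or 6/7 = 6/7
(z or y) implies (x or z) = 6/7 implies 6/7 = 1
(y or z) iff ((z or y) implies (x or z)) = 6/7 iff 1 = 6/7
((y iff x) or (y or z)) implies ((y or z) iff ((z or y) implies (x or z))) = 6/7 implies 6/7 = 1

1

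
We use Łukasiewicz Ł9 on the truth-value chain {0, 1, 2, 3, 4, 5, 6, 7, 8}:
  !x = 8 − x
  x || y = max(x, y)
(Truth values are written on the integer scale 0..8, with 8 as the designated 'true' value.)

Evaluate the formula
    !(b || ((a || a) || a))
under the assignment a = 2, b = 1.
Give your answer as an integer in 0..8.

a || a = 2 || 2 = 2
(a || a) || a = 2 || 2 = 2
b || ((a || a) || a) = 1 || 2 = 2
!(b || ((a || a) || a)) = !2 = 6

6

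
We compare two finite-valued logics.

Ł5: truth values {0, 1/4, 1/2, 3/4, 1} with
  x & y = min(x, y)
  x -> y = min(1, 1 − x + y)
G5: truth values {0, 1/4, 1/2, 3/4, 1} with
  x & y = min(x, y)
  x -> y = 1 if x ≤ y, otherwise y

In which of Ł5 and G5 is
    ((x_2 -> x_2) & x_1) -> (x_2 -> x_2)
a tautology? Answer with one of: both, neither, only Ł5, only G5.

In Ł5: every assignment gives 1 — tautology.
In G5: every assignment gives 1 — tautology.

both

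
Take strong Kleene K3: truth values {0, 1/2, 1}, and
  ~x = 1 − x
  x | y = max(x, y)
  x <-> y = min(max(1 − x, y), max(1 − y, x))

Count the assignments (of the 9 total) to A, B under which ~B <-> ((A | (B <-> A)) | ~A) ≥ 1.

A = 0, B = 0 ↦ 1  ≥
A = 0, B = 1/2 ↦ 1/2  <
A = 0, B = 1 ↦ 0  <
A = 1/2, B = 0 ↦ 1/2  <
A = 1/2, B = 1/2 ↦ 1/2  <
A = 1/2, B = 1 ↦ 1/2  <
A = 1, B = 0 ↦ 1  ≥
A = 1, B = 1/2 ↦ 1/2  <
A = 1, B = 1 ↦ 0  <
So 2 of the 9 assignments meet the threshold.

2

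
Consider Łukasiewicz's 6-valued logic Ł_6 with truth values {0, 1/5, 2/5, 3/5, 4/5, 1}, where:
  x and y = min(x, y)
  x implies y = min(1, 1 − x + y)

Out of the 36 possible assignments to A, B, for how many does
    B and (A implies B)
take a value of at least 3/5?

value 1: 6 assignments (counts)
value 4/5: 6 assignments (counts)
value 3/5: 6 assignments (counts)
value 2/5: 6 assignments
value 1/5: 6 assignments
value 0: 6 assignments
So 18 of the 36 assignments meet the threshold.

18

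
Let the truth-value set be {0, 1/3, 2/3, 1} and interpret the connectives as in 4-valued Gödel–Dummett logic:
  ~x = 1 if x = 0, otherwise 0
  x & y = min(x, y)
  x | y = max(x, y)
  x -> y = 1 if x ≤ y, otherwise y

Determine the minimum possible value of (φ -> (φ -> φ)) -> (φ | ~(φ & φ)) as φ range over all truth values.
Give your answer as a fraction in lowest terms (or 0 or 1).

Take φ = 1/3:
φ -> φ = 1/3 -> 1/3 = 1
φ -> (φ -> φ) = 1/3 -> 1 = 1
φ & φ = 1/3 & 1/3 = 1/3
~(φ & φ) = ~1/3 = 0
φ | ~(φ & φ) = 1/3 | 0 = 1/3
(φ -> (φ -> φ)) -> (φ | ~(φ & φ)) = 1 -> 1/3 = 1/3
No assignment yields a value below 1/3, so this is the minimum.

1/3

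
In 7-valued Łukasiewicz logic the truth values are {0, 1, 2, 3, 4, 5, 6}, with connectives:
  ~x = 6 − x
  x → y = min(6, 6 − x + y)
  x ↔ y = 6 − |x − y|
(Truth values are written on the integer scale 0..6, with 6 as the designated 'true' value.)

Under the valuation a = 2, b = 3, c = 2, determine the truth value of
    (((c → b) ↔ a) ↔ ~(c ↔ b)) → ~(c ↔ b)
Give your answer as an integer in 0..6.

2

c → b = 2 → 3 = 6
(c → b) ↔ a = 6 ↔ 2 = 2
c ↔ b = 2 ↔ 3 = 5
~(c ↔ b) = ~5 = 1
((c → b) ↔ a) ↔ ~(c ↔ b) = 2 ↔ 1 = 5
c ↔ b = 2 ↔ 3 = 5
~(c ↔ b) = ~5 = 1
(((c → b) ↔ a) ↔ ~(c ↔ b)) → ~(c ↔ b) = 5 → 1 = 2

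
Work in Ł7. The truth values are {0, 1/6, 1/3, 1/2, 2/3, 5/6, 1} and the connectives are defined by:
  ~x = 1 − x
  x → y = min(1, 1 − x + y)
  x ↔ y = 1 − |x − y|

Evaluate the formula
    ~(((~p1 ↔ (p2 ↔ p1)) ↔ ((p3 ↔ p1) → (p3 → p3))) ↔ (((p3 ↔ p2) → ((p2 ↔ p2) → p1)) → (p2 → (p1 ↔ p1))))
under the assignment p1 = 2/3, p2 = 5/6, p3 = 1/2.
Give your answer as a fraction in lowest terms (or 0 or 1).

1/2

~p1 = ~2/3 = 1/3
p2 ↔ p1 = 5/6 ↔ 2/3 = 5/6
~p1 ↔ (p2 ↔ p1) = 1/3 ↔ 5/6 = 1/2
p3 ↔ p1 = 1/2 ↔ 2/3 = 5/6
p3 → p3 = 1/2 → 1/2 = 1
(p3 ↔ p1) → (p3 → p3) = 5/6 → 1 = 1
(~p1 ↔ (p2 ↔ p1)) ↔ ((p3 ↔ p1) → (p3 → p3)) = 1/2 ↔ 1 = 1/2
p3 ↔ p2 = 1/2 ↔ 5/6 = 2/3
p2 ↔ p2 = 5/6 ↔ 5/6 = 1
(p2 ↔ p2) → p1 = 1 → 2/3 = 2/3
(p3 ↔ p2) → ((p2 ↔ p2) → p1) = 2/3 → 2/3 = 1
p1 ↔ p1 = 2/3 ↔ 2/3 = 1
p2 → (p1 ↔ p1) = 5/6 → 1 = 1
((p3 ↔ p2) → ((p2 ↔ p2) → p1)) → (p2 → (p1 ↔ p1)) = 1 → 1 = 1
((~p1 ↔ (p2 ↔ p1)) ↔ ((p3 ↔ p1) → (p3 → p3))) ↔ (((p3 ↔ p2) → ((p2 ↔ p2) → p1)) → (p2 → (p1 ↔ p1))) = 1/2 ↔ 1 = 1/2
~(((~p1 ↔ (p2 ↔ p1)) ↔ ((p3 ↔ p1) → (p3 → p3))) ↔ (((p3 ↔ p2) → ((p2 ↔ p2) → p1)) → (p2 → (p1 ↔ p1)))) = ~1/2 = 1/2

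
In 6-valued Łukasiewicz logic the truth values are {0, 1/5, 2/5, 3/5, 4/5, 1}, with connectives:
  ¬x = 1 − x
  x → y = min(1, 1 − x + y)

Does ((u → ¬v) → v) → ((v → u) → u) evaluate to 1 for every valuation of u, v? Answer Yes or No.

Counterexample: take u = 2/5, v = 4/5.
¬v = ¬4/5 = 1/5
u → ¬v = 2/5 → 1/5 = 4/5
(u → ¬v) → v = 4/5 → 4/5 = 1
v → u = 4/5 → 2/5 = 3/5
(v → u) → u = 3/5 → 2/5 = 4/5
((u → ¬v) → v) → ((v → u) → u) = 1 → 4/5 = 4/5
This gives 4/5 ≠ 1.

No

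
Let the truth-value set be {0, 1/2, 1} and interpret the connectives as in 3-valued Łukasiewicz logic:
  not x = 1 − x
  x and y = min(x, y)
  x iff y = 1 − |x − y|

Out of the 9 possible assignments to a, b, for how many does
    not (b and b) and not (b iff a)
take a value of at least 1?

1

a = 0, b = 0 ↦ 0  <
a = 0, b = 1/2 ↦ 1/2  <
a = 0, b = 1 ↦ 0  <
a = 1/2, b = 0 ↦ 1/2  <
a = 1/2, b = 1/2 ↦ 0  <
a = 1/2, b = 1 ↦ 0  <
a = 1, b = 0 ↦ 1  ≥
a = 1, b = 1/2 ↦ 1/2  <
a = 1, b = 1 ↦ 0  <
So 1 of the 9 assignments meets the threshold.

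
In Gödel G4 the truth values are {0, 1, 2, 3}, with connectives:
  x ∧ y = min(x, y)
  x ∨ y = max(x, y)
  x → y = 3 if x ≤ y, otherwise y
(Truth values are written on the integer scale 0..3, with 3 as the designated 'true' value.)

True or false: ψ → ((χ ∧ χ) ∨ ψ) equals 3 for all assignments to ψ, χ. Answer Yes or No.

Yes

ψ = 0, χ = 0 ↦ 3
ψ = 0, χ = 1 ↦ 3
ψ = 0, χ = 2 ↦ 3
ψ = 0, χ = 3 ↦ 3
ψ = 1, χ = 0 ↦ 3
ψ = 1, χ = 1 ↦ 3
ψ = 1, χ = 2 ↦ 3
ψ = 1, χ = 3 ↦ 3
ψ = 2, χ = 0 ↦ 3
ψ = 2, χ = 1 ↦ 3
ψ = 2, χ = 2 ↦ 3
ψ = 2, χ = 3 ↦ 3
ψ = 3, χ = 0 ↦ 3
ψ = 3, χ = 1 ↦ 3
ψ = 3, χ = 2 ↦ 3
ψ = 3, χ = 3 ↦ 3
Every assignment gives a value ≥ 3.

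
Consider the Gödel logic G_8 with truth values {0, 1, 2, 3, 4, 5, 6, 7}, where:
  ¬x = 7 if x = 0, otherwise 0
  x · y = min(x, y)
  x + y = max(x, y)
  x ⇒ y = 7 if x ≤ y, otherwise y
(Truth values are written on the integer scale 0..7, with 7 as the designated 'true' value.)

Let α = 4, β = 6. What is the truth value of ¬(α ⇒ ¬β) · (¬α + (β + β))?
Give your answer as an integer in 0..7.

¬β = ¬6 = 0
α ⇒ ¬β = 4 ⇒ 0 = 0
¬(α ⇒ ¬β) = ¬0 = 7
¬α = ¬4 = 0
β + β = 6 + 6 = 6
¬α + (β + β) = 0 + 6 = 6
¬(α ⇒ ¬β) · (¬α + (β + β)) = 7 · 6 = 6

6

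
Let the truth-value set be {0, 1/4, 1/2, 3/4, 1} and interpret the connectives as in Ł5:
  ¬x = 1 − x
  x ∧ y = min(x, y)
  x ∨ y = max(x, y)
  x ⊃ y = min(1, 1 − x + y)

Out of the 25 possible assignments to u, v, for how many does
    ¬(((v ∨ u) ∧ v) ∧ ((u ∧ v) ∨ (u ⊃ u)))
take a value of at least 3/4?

10

value 1: 5 assignments (counts)
value 3/4: 5 assignments (counts)
value 1/2: 5 assignments
value 1/4: 5 assignments
value 0: 5 assignments
So 10 of the 25 assignments meet the threshold.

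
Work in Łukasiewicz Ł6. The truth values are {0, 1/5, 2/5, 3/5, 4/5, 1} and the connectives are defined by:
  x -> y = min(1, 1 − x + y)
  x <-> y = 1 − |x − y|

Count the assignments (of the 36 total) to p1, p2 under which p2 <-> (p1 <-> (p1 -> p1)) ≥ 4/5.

16

value 1: 6 assignments (counts)
value 4/5: 10 assignments (counts)
value 3/5: 8 assignments
value 2/5: 6 assignments
value 1/5: 4 assignments
value 0: 2 assignments
So 16 of the 36 assignments meet the threshold.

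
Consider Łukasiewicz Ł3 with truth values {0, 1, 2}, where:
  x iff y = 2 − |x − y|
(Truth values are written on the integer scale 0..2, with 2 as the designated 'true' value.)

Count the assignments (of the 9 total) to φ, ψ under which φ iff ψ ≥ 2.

φ = 0, ψ = 0 ↦ 2  ≥
φ = 0, ψ = 1 ↦ 1  <
φ = 0, ψ = 2 ↦ 0  <
φ = 1, ψ = 0 ↦ 1  <
φ = 1, ψ = 1 ↦ 2  ≥
φ = 1, ψ = 2 ↦ 1  <
φ = 2, ψ = 0 ↦ 0  <
φ = 2, ψ = 1 ↦ 1  <
φ = 2, ψ = 2 ↦ 2  ≥
So 3 of the 9 assignments meet the threshold.

3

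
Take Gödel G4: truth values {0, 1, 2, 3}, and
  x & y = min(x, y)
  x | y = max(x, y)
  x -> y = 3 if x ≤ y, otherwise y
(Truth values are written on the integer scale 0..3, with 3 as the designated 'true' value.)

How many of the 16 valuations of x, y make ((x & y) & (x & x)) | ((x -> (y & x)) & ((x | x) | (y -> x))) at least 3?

x = 0, y = 0 ↦ 3  ≥
x = 0, y = 1 ↦ 0  <
x = 0, y = 2 ↦ 0  <
x = 0, y = 3 ↦ 0  <
x = 1, y = 0 ↦ 0  <
x = 1, y = 1 ↦ 3  ≥
x = 1, y = 2 ↦ 1  <
x = 1, y = 3 ↦ 1  <
x = 2, y = 0 ↦ 0  <
x = 2, y = 1 ↦ 1  <
x = 2, y = 2 ↦ 3  ≥
x = 2, y = 3 ↦ 2  <
x = 3, y = 0 ↦ 0  <
x = 3, y = 1 ↦ 1  <
x = 3, y = 2 ↦ 2  <
x = 3, y = 3 ↦ 3  ≥
So 4 of the 16 assignments meet the threshold.

4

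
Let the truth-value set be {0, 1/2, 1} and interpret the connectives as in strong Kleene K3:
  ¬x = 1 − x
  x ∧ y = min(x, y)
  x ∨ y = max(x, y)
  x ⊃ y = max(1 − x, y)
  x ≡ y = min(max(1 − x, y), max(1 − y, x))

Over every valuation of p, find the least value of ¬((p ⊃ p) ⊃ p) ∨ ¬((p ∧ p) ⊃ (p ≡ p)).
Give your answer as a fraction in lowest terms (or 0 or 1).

Take p = 1:
p ⊃ p = 1 ⊃ 1 = 1
(p ⊃ p) ⊃ p = 1 ⊃ 1 = 1
¬((p ⊃ p) ⊃ p) = ¬1 = 0
p ∧ p = 1 ∧ 1 = 1
p ≡ p = 1 ≡ 1 = 1
(p ∧ p) ⊃ (p ≡ p) = 1 ⊃ 1 = 1
¬((p ∧ p) ⊃ (p ≡ p)) = ¬1 = 0
¬((p ⊃ p) ⊃ p) ∨ ¬((p ∧ p) ⊃ (p ≡ p)) = 0 ∨ 0 = 0
No assignment yields a value below 0, so this is the minimum.

0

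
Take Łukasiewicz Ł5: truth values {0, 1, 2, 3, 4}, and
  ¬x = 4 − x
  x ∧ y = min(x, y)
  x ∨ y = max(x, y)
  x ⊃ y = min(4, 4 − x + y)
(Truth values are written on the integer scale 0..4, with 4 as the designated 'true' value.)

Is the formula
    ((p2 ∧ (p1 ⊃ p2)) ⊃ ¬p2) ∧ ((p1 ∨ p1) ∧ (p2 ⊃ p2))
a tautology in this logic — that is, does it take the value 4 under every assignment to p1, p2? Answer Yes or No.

Counterexample: take p1 = 0, p2 = 0.
p1 ⊃ p2 = 0 ⊃ 0 = 4
p2 ∧ (p1 ⊃ p2) = 0 ∧ 4 = 0
¬p2 = ¬0 = 4
(p2 ∧ (p1 ⊃ p2)) ⊃ ¬p2 = 0 ⊃ 4 = 4
p1 ∨ p1 = 0 ∨ 0 = 0
p2 ⊃ p2 = 0 ⊃ 0 = 4
(p1 ∨ p1) ∧ (p2 ⊃ p2) = 0 ∧ 4 = 0
((p2 ∧ (p1 ⊃ p2)) ⊃ ¬p2) ∧ ((p1 ∨ p1) ∧ (p2 ⊃ p2)) = 4 ∧ 0 = 0
This gives 0 ≠ 4.

No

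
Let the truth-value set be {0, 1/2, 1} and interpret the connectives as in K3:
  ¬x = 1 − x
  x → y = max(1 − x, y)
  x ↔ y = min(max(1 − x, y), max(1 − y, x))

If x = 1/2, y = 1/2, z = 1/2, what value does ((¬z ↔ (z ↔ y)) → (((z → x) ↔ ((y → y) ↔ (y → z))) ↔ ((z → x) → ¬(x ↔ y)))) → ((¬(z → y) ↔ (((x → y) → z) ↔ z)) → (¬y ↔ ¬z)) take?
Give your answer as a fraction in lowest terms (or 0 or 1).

1/2

¬z = ¬1/2 = 1/2
z ↔ y = 1/2 ↔ 1/2 = 1/2
¬z ↔ (z ↔ y) = 1/2 ↔ 1/2 = 1/2
z → x = 1/2 → 1/2 = 1/2
y → y = 1/2 → 1/2 = 1/2
y → z = 1/2 → 1/2 = 1/2
(y → y) ↔ (y → z) = 1/2 ↔ 1/2 = 1/2
(z → x) ↔ ((y → y) ↔ (y → z)) = 1/2 ↔ 1/2 = 1/2
z → x = 1/2 → 1/2 = 1/2
x ↔ y = 1/2 ↔ 1/2 = 1/2
¬(x ↔ y) = ¬1/2 = 1/2
(z → x) → ¬(x ↔ y) = 1/2 → 1/2 = 1/2
((z → x) ↔ ((y → y) ↔ (y → z))) ↔ ((z → x) → ¬(x ↔ y)) = 1/2 ↔ 1/2 = 1/2
(¬z ↔ (z ↔ y)) → (((z → x) ↔ ((y → y) ↔ (y → z))) ↔ ((z → x) → ¬(x ↔ y))) = 1/2 → 1/2 = 1/2
z → y = 1/2 → 1/2 = 1/2
¬(z → y) = ¬1/2 = 1/2
x → y = 1/2 → 1/2 = 1/2
(x → y) → z = 1/2 → 1/2 = 1/2
((x → y) → z) ↔ z = 1/2 ↔ 1/2 = 1/2
¬(z → y) ↔ (((x → y) → z) ↔ z) = 1/2 ↔ 1/2 = 1/2
¬y = ¬1/2 = 1/2
¬z = ¬1/2 = 1/2
¬y ↔ ¬z = 1/2 ↔ 1/2 = 1/2
(¬(z → y) ↔ (((x → y) → z) ↔ z)) → (¬y ↔ ¬z) = 1/2 → 1/2 = 1/2
((¬z ↔ (z ↔ y)) → (((z → x) ↔ ((y → y) ↔ (y → z))) ↔ ((z → x) → ¬(x ↔ y)))) → ((¬(z → y) ↔ (((x → y) → z) ↔ z)) → (¬y ↔ ¬z)) = 1/2 → 1/2 = 1/2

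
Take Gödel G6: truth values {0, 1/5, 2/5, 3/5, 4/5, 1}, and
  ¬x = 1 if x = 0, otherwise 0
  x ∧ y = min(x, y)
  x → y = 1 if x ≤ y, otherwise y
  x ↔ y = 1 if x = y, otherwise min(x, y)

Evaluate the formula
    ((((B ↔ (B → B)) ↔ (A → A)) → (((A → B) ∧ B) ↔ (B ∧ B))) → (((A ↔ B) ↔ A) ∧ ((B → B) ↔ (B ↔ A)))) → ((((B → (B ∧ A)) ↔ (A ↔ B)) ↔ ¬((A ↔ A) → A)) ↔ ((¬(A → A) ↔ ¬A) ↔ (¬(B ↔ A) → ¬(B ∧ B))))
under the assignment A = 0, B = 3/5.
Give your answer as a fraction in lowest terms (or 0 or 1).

1

B → B = 3/5 → 3/5 = 1
B ↔ (B → B) = 3/5 ↔ 1 = 3/5
A → A = 0 → 0 = 1
(B ↔ (B → B)) ↔ (A → A) = 3/5 ↔ 1 = 3/5
A → B = 0 → 3/5 = 1
(A → B) ∧ B = 1 ∧ 3/5 = 3/5
B ∧ B = 3/5 ∧ 3/5 = 3/5
((A → B) ∧ B) ↔ (B ∧ B) = 3/5 ↔ 3/5 = 1
((B ↔ (B → B)) ↔ (A → A)) → (((A → B) ∧ B) ↔ (B ∧ B)) = 3/5 → 1 = 1
A ↔ B = 0 ↔ 3/5 = 0
(A ↔ B) ↔ A = 0 ↔ 0 = 1
B → B = 3/5 → 3/5 = 1
B ↔ A = 3/5 ↔ 0 = 0
(B → B) ↔ (B ↔ A) = 1 ↔ 0 = 0
((A ↔ B) ↔ A) ∧ ((B → B) ↔ (B ↔ A)) = 1 ∧ 0 = 0
(((B ↔ (B → B)) ↔ (A → A)) → (((A → B) ∧ B) ↔ (B ∧ B))) → (((A ↔ B) ↔ A) ∧ ((B → B) ↔ (B ↔ A))) = 1 → 0 = 0
B ∧ A = 3/5 ∧ 0 = 0
B → (B ∧ A) = 3/5 → 0 = 0
A ↔ B = 0 ↔ 3/5 = 0
(B → (B ∧ A)) ↔ (A ↔ B) = 0 ↔ 0 = 1
A ↔ A = 0 ↔ 0 = 1
(A ↔ A) → A = 1 → 0 = 0
¬((A ↔ A) → A) = ¬0 = 1
((B → (B ∧ A)) ↔ (A ↔ B)) ↔ ¬((A ↔ A) → A) = 1 ↔ 1 = 1
A → A = 0 → 0 = 1
¬(A → A) = ¬1 = 0
¬A = ¬0 = 1
¬(A → A) ↔ ¬A = 0 ↔ 1 = 0
B ↔ A = 3/5 ↔ 0 = 0
¬(B ↔ A) = ¬0 = 1
B ∧ B = 3/5 ∧ 3/5 = 3/5
¬(B ∧ B) = ¬3/5 = 0
¬(B ↔ A) → ¬(B ∧ B) = 1 → 0 = 0
(¬(A → A) ↔ ¬A) ↔ (¬(B ↔ A) → ¬(B ∧ B)) = 0 ↔ 0 = 1
(((B → (B ∧ A)) ↔ (A ↔ B)) ↔ ¬((A ↔ A) → A)) ↔ ((¬(A → A) ↔ ¬A) ↔ (¬(B ↔ A) → ¬(B ∧ B))) = 1 ↔ 1 = 1
((((B ↔ (B → B)) ↔ (A → A)) → (((A → B) ∧ B) ↔ (B ∧ B))) → (((A ↔ B) ↔ A) ∧ ((B → B) ↔ (B ↔ A)))) → ((((B → (B ∧ A)) ↔ (A ↔ B)) ↔ ¬((A ↔ A) → A)) ↔ ((¬(A → A) ↔ ¬A) ↔ (¬(B ↔ A) → ¬(B ∧ B)))) = 0 → 1 = 1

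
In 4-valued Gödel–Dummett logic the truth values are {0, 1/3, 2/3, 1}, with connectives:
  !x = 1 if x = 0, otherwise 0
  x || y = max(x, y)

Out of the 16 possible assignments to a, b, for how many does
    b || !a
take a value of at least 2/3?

10

a = 0, b = 0 ↦ 1  ≥
a = 0, b = 1/3 ↦ 1  ≥
a = 0, b = 2/3 ↦ 1  ≥
a = 0, b = 1 ↦ 1  ≥
a = 1/3, b = 0 ↦ 0  <
a = 1/3, b = 1/3 ↦ 1/3  <
a = 1/3, b = 2/3 ↦ 2/3  ≥
a = 1/3, b = 1 ↦ 1  ≥
a = 2/3, b = 0 ↦ 0  <
a = 2/3, b = 1/3 ↦ 1/3  <
a = 2/3, b = 2/3 ↦ 2/3  ≥
a = 2/3, b = 1 ↦ 1  ≥
a = 1, b = 0 ↦ 0  <
a = 1, b = 1/3 ↦ 1/3  <
a = 1, b = 2/3 ↦ 2/3  ≥
a = 1, b = 1 ↦ 1  ≥
So 10 of the 16 assignments meet the threshold.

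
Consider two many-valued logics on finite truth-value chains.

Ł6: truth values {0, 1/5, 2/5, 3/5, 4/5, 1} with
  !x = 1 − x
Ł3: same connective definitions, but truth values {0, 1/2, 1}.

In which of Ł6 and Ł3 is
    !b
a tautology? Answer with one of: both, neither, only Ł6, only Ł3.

neither

In Ł6: at b = 1/5 the value is 4/5 — not a tautology.
In Ł3: at b = 1/2 the value is 1/2 — not a tautology.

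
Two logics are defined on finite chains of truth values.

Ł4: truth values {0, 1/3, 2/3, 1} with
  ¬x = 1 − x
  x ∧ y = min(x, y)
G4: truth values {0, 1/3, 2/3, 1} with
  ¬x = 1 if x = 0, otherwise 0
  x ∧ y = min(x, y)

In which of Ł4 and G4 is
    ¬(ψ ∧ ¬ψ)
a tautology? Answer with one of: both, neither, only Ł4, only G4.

In Ł4: at ψ = 1/3 the value is 2/3 — not a tautology.
In G4: every assignment gives 1 — tautology.

only G4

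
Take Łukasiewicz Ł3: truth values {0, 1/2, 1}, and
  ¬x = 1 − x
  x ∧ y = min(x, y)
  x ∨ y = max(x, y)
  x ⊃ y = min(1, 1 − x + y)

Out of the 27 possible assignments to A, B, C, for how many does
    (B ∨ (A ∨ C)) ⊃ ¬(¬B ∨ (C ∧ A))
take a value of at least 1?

value 1: 10 assignments (counts)
value 1/2: 10 assignments
value 0: 7 assignments
So 10 of the 27 assignments meet the threshold.

10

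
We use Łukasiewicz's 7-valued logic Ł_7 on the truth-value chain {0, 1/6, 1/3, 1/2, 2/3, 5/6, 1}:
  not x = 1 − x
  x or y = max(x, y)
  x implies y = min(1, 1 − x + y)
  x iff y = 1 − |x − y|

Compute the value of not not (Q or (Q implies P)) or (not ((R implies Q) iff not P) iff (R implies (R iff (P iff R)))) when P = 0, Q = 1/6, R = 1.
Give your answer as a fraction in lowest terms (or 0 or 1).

5/6

Q implies P = 1/6 implies 0 = 5/6
Q or (Q implies P) = 1/6 or 5/6 = 5/6
not (Q or (Q implies P)) = not 5/6 = 1/6
not not (Q or (Q implies P)) = not 1/6 = 5/6
R implies Q = 1 implies 1/6 = 1/6
not P = not 0 = 1
(R implies Q) iff not P = 1/6 iff 1 = 1/6
not ((R implies Q) iff not P) = not 1/6 = 5/6
P iff R = 0 iff 1 = 0
R iff (P iff R) = 1 iff 0 = 0
R implies (R iff (P iff R)) = 1 implies 0 = 0
not ((R implies Q) iff not P) iff (R implies (R iff (P iff R))) = 5/6 iff 0 = 1/6
not not (Q or (Q implies P)) or (not ((R implies Q) iff not P) iff (R implies (R iff (P iff R)))) = 5/6 or 1/6 = 5/6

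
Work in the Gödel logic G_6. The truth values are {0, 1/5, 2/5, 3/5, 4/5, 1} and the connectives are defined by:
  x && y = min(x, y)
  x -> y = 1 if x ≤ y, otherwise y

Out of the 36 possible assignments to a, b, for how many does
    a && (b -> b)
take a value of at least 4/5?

12

value 1: 6 assignments (counts)
value 4/5: 6 assignments (counts)
value 3/5: 6 assignments
value 2/5: 6 assignments
value 1/5: 6 assignments
value 0: 6 assignments
So 12 of the 36 assignments meet the threshold.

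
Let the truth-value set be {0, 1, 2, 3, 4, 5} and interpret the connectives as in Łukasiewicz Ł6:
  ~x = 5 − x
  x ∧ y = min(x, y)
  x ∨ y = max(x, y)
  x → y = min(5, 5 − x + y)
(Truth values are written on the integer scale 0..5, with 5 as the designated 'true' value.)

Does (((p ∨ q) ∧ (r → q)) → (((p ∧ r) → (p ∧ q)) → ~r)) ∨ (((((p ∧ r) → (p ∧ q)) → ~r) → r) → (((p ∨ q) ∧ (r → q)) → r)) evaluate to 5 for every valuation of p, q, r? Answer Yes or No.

Counterexample: take p = 0, q = 4, r = 2.
p ∨ q = 0 ∨ 4 = 4
r → q = 2 → 4 = 5
(p ∨ q) ∧ (r → q) = 4 ∧ 5 = 4
p ∧ r = 0 ∧ 2 = 0
p ∧ q = 0 ∧ 4 = 0
(p ∧ r) → (p ∧ q) = 0 → 0 = 5
~r = ~2 = 3
((p ∧ r) → (p ∧ q)) → ~r = 5 → 3 = 3
((p ∨ q) ∧ (r → q)) → (((p ∧ r) → (p ∧ q)) → ~r) = 4 → 3 = 4
(((p ∧ r) → (p ∧ q)) → ~r) → r = 3 → 2 = 4
((p ∨ q) ∧ (r → q)) → r = 4 → 2 = 3
((((p ∧ r) → (p ∧ q)) → ~r) → r) → (((p ∨ q) ∧ (r → q)) → r) = 4 → 3 = 4
(((p ∨ q) ∧ (r → q)) → (((p ∧ r) → (p ∧ q)) → ~r)) ∨ (((((p ∧ r) → (p ∧ q)) → ~r) → r) → (((p ∨ q) ∧ (r → q)) → r)) = 4 ∨ 4 = 4
This gives 4 ≠ 5.

No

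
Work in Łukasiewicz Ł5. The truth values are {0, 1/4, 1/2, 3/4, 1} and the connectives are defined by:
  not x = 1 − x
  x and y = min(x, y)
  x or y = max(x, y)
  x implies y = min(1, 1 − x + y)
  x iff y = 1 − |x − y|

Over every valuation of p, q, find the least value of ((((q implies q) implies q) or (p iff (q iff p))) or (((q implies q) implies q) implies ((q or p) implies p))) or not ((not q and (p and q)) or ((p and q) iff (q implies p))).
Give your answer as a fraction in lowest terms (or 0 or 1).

Take p = 0, q = 3/4:
q implies q = 3/4 implies 3/4 = 1
(q implies q) implies q = 1 implies 3/4 = 3/4
q iff p = 3/4 iff 0 = 1/4
p iff (q iff p) = 0 iff 1/4 = 3/4
((q implies q) implies q) or (p iff (q iff p)) = 3/4 or 3/4 = 3/4
q implies q = 3/4 implies 3/4 = 1
(q implies q) implies q = 1 implies 3/4 = 3/4
q or p = 3/4 or 0 = 3/4
(q or p) implies p = 3/4 implies 0 = 1/4
((q implies q) implies q) implies ((q or p) implies p) = 3/4 implies 1/4 = 1/2
(((q implies q) implies q) or (p iff (q iff p))) or (((q implies q) implies q) implies ((q or p) implies p)) = 3/4 or 1/2 = 3/4
not q = not 3/4 = 1/4
p and q = 0 and 3/4 = 0
not q and (p and q) = 1/4 and 0 = 0
p and q = 0 and 3/4 = 0
q implies p = 3/4 implies 0 = 1/4
(p and q) iff (q implies p) = 0 iff 1/4 = 3/4
(not q and (p and q)) or ((p and q) iff (q implies p)) = 0 or 3/4 = 3/4
not ((not q and (p and q)) or ((p and q) iff (q implies p))) = not 3/4 = 1/4
((((q implies q) implies q) or (p iff (q iff p))) or (((q implies q) implies q) implies ((q or p) implies p))) or not ((not q and (p and q)) or ((p and q) iff (q implies p))) = 3/4 or 1/4 = 3/4
No assignment yields a value below 3/4, so this is the minimum.

3/4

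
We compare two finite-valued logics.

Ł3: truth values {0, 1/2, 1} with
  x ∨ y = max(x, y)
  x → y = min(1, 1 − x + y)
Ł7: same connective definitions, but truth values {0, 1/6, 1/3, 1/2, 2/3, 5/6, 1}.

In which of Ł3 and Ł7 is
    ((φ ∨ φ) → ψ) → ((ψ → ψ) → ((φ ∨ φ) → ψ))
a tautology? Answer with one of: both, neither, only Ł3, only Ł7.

In Ł3: every assignment gives 1 — tautology.
In Ł7: every assignment gives 1 — tautology.

both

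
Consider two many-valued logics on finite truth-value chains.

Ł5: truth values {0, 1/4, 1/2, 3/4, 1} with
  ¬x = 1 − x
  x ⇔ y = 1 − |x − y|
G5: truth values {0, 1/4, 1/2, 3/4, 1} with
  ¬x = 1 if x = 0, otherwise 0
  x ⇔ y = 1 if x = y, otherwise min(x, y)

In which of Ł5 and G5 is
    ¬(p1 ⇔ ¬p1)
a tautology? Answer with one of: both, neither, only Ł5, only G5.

In Ł5: at p1 = 1/4 the value is 1/2 — not a tautology.
In G5: every assignment gives 1 — tautology.

only G5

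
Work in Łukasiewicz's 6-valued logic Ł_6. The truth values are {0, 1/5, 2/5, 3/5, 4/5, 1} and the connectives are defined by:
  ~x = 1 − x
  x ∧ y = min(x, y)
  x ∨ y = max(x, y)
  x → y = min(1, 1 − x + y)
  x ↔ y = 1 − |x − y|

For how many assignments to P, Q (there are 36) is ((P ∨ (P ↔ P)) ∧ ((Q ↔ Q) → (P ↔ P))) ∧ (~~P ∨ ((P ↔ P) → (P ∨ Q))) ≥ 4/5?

value 1: 11 assignments (counts)
value 4/5: 9 assignments (counts)
value 3/5: 7 assignments
value 2/5: 5 assignments
value 1/5: 3 assignments
value 0: 1 assignment
So 20 of the 36 assignments meet the threshold.

20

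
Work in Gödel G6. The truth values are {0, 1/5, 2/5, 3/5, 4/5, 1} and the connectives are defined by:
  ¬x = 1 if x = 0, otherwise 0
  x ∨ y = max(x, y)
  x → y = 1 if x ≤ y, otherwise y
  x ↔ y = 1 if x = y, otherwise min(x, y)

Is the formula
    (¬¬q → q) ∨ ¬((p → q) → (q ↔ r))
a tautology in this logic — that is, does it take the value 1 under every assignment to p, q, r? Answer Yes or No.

No

Counterexample: take p = 0, q = 1/5, r = 1/5.
¬q = ¬1/5 = 0
¬¬q = ¬0 = 1
¬¬q → q = 1 → 1/5 = 1/5
p → q = 0 → 1/5 = 1
q ↔ r = 1/5 ↔ 1/5 = 1
(p → q) → (q ↔ r) = 1 → 1 = 1
¬((p → q) → (q ↔ r)) = ¬1 = 0
(¬¬q → q) ∨ ¬((p → q) → (q ↔ r)) = 1/5 ∨ 0 = 1/5
This gives 1/5 ≠ 1.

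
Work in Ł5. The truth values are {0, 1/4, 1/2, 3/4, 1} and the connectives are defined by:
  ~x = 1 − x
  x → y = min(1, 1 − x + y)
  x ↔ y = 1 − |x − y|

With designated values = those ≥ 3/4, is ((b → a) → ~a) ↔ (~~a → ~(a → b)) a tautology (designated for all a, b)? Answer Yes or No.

No

Counterexample: take a = 1/2, b = 0.
b → a = 0 → 1/2 = 1
~a = ~1/2 = 1/2
(b → a) → ~a = 1 → 1/2 = 1/2
~a = ~1/2 = 1/2
~~a = ~1/2 = 1/2
a → b = 1/2 → 0 = 1/2
~(a → b) = ~1/2 = 1/2
~~a → ~(a → b) = 1/2 → 1/2 = 1
((b → a) → ~a) ↔ (~~a → ~(a → b)) = 1/2 ↔ 1 = 1/2
This gives 1/2, which is below 3/4.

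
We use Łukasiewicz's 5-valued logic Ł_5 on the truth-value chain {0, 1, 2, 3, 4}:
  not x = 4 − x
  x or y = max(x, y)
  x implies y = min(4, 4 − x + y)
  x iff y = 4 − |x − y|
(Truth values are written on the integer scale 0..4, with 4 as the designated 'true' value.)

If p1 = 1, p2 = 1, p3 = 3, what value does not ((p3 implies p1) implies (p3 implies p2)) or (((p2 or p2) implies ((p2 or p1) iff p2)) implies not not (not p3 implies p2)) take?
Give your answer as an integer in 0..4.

p3 implies p1 = 3 implies 1 = 2
p3 implies p2 = 3 implies 1 = 2
(p3 implies p1) implies (p3 implies p2) = 2 implies 2 = 4
not ((p3 implies p1) implies (p3 implies p2)) = not 4 = 0
p2 or p2 = 1 or 1 = 1
p2 or p1 = 1 or 1 = 1
(p2 or p1) iff p2 = 1 iff 1 = 4
(p2 or p2) implies ((p2 or p1) iff p2) = 1 implies 4 = 4
not p3 = not 3 = 1
not p3 implies p2 = 1 implies 1 = 4
not (not p3 implies p2) = not 4 = 0
not not (not p3 implies p2) = not 0 = 4
((p2 or p2) implies ((p2 or p1) iff p2)) implies not not (not p3 implies p2) = 4 implies 4 = 4
not ((p3 implies p1) implies (p3 implies p2)) or (((p2 or p2) implies ((p2 or p1) iff p2)) implies not not (not p3 implies p2)) = 0 or 4 = 4

4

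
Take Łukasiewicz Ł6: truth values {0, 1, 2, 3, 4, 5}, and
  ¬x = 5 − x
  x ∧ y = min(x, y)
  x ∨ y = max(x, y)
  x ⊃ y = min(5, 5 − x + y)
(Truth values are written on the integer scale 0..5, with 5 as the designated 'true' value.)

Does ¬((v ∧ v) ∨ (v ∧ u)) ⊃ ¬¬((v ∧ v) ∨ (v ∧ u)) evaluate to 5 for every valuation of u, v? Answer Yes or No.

Counterexample: take u = 0, v = 0.
v ∧ v = 0 ∧ 0 = 0
v ∧ u = 0 ∧ 0 = 0
(v ∧ v) ∨ (v ∧ u) = 0 ∨ 0 = 0
¬((v ∧ v) ∨ (v ∧ u)) = ¬0 = 5
v ∧ v = 0 ∧ 0 = 0
v ∧ u = 0 ∧ 0 = 0
(v ∧ v) ∨ (v ∧ u) = 0 ∨ 0 = 0
¬((v ∧ v) ∨ (v ∧ u)) = ¬0 = 5
¬¬((v ∧ v) ∨ (v ∧ u)) = ¬5 = 0
¬((v ∧ v) ∨ (v ∧ u)) ⊃ ¬¬((v ∧ v) ∨ (v ∧ u)) = 5 ⊃ 0 = 0
This gives 0 ≠ 5.

No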